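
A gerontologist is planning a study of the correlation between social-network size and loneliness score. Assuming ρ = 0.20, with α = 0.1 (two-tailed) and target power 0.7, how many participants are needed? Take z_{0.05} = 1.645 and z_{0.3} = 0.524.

n = 118

Fisher's z: C = ½·ln((1+r)/(1−r)) = ½·ln(1.5000) = 0.2027.
n = ((z_{α/2} + z_β)/C)² + 3.
(1.645 + 0.524) / 0.2027 = 2.169 / 0.2027 = 10.701.
n = 10.701² + 3 = 114.50 + 3 = 117.5.
Round up.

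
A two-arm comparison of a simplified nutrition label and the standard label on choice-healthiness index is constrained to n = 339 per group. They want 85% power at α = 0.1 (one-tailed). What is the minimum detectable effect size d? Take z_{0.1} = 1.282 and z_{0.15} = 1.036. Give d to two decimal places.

d_min ≈ 0.18

For two independent groups of n = 339 each: d_min = (z_{α} + z_β)·√(2/n).
z-sum = 1.282 + 1.036 = 2.318.
d_min = 2.318 × √(2/339) = 2.318 × 0.0768 = 0.178.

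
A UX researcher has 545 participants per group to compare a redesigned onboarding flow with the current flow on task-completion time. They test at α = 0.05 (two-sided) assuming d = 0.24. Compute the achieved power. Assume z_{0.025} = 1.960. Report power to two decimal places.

power ≈ 0.98

For two equal groups, power = Φ(d·√(n/2) − z_{α/2}).
d·√(n/2) = 0.24 × √(545/2) = 0.24 × 16.508 = 3.962.
z_β = 3.962 − 1.960 = 2.002.
Power = Φ(2.002) = 0.977.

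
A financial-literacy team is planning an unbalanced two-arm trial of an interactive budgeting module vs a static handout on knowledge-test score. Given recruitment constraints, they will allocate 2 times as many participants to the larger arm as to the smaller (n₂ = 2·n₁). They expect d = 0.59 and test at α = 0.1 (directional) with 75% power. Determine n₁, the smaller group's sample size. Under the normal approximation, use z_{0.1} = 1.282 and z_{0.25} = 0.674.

With allocation ratio k = n₂/n₁ = 2, Var(x̄₁−x̄₂) = σ²(1/n₁ + 1/(k·n₁)) = σ²·(k+1)/(k·n₁).
So n₁ = (1 + 1/k)·((z_{α} + z_β)/d)² = 1.500 × (1.956/0.59)².
n₁ = 1.500 × 10.99 = 16.5.
Round up: n₁ = 17, giving n₂ = 2 × 17 = 34.

n₁ = 17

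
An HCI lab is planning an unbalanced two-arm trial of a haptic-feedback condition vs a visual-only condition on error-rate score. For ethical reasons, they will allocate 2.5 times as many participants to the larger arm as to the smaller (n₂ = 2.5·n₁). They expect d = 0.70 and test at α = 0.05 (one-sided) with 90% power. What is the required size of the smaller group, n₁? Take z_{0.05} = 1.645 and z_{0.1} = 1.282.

With allocation ratio k = n₂/n₁ = 2.5, Var(x̄₁−x̄₂) = σ²(1/n₁ + 1/(k·n₁)) = σ²·(k+1)/(k·n₁).
So n₁ = (1 + 1/k)·((z_{α} + z_β)/d)² = 1.400 × (2.927/0.70)².
n₁ = 1.400 × 17.48 = 24.5.
Round up: n₁ = 25, giving n₂ = ⌈2.5 × 25⌉ = ⌈62.5⌉ = 63.

n₁ = 25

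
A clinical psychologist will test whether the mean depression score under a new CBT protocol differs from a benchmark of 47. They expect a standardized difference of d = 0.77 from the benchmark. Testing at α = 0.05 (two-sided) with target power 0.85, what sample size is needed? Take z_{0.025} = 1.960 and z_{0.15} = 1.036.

For a one-sample test: n = ((z_{α/2} + z_β) / d)².
z_{α/2} + z_β = 1.960 + 1.036 = 2.996.
n = (2.996 / 0.77)² = 3.891² = 15.14.
Round up.

n = 16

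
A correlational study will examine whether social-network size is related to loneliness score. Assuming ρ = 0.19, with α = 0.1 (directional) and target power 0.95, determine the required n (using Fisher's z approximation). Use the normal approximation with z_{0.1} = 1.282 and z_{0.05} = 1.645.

Fisher's z: C = ½·ln((1+r)/(1−r)) = ½·ln(1.4691) = 0.1923.
n = ((z_{α} + z_β)/C)² + 3.
(1.282 + 1.645) / 0.1923 = 2.927 / 0.1923 = 15.221.
n = 15.221² + 3 = 231.68 + 3 = 234.7.
Round up.

n = 235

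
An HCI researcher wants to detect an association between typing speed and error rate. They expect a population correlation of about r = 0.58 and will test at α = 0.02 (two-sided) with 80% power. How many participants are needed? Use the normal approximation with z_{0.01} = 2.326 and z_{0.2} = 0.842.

n = 26

Fisher's z: C = ½·ln((1+r)/(1−r)) = ½·ln(3.7619) = 0.6625.
n = ((z_{α/2} + z_β)/C)² + 3.
(2.326 + 0.842) / 0.6625 = 3.168 / 0.6625 = 4.782.
n = 4.782² + 3 = 22.87 + 3 = 25.9.
Round up.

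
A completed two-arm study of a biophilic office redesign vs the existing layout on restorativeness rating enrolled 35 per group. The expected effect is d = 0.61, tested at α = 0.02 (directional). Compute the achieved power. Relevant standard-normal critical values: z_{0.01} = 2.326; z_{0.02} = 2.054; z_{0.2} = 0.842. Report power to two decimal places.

power ≈ 0.69

For two equal groups, power = Φ(d·√(n/2) − z_{α}).
d·√(n/2) = 0.61 × √(35/2) = 0.61 × 4.183 = 2.552.
z_β = 2.552 − 2.054 = 0.498.
Power = Φ(0.498) = 0.691.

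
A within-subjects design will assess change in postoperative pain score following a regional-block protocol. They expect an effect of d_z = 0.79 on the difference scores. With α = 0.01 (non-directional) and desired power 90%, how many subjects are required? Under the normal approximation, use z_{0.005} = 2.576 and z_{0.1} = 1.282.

n = 24 pairs

For a paired (one-sample on differences) test: n = ((z_{α/2} + z_β) / d)².
z_{α/2} + z_β = 2.576 + 1.282 = 3.858.
n = (3.858 / 0.79)² = 4.884² = 23.85.
Round up.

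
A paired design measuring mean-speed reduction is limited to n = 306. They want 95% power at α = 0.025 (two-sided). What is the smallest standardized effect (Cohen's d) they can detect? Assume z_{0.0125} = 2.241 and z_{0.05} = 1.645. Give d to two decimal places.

For a single sample (or paired design) of n = 306: d_min = (z_{α/2} + z_β)/√n.
z-sum = 2.241 + 1.645 = 3.886.
d_min = 3.886 / √306 = 3.886 / 17.493 = 0.222.

d_min ≈ 0.22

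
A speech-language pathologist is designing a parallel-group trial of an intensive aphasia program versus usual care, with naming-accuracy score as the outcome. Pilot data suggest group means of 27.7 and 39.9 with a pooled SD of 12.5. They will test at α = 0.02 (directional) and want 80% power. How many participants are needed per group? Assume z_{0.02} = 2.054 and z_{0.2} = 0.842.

Cohen's d = |M₁ − M₂| / SD_pooled = |27.7 − 39.9| / 12.5 = 12.2 / 12.5 = 0.976.
For two independent groups with equal n: n = 2·((z_{α} + z_β) / d)².
z_{α} + z_β = 2.054 + 0.842 = 2.896.
n = 2 × (2.896 / 0.976)² = 2 × 2.967² = 2 × 8.80 = 17.6.
Round up to the next whole participant.

n = 18 per group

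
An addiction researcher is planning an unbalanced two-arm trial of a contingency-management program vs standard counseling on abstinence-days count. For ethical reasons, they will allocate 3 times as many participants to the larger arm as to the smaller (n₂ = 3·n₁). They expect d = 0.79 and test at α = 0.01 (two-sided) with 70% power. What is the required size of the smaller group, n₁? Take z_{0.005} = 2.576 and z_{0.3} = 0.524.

n₁ = 21

With allocation ratio k = n₂/n₁ = 3, Var(x̄₁−x̄₂) = σ²(1/n₁ + 1/(k·n₁)) = σ²·(k+1)/(k·n₁).
So n₁ = (1 + 1/k)·((z_{α/2} + z_β)/d)² = 1.333 × (3.100/0.79)².
n₁ = 1.333 × 15.40 = 20.5.
Round up: n₁ = 21, giving n₂ = 3 × 21 = 63.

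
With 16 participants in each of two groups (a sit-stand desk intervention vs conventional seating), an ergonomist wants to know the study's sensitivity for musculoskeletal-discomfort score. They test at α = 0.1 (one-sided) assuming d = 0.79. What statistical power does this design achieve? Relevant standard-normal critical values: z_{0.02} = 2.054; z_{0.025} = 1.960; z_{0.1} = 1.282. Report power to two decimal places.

For two equal groups, power = Φ(d·√(n/2) − z_{α}).
d·√(n/2) = 0.79 × √(16/2) = 0.79 × 2.828 = 2.234.
z_β = 2.234 − 1.282 = 0.952.
Power = Φ(0.952) = 0.830.

power ≈ 0.83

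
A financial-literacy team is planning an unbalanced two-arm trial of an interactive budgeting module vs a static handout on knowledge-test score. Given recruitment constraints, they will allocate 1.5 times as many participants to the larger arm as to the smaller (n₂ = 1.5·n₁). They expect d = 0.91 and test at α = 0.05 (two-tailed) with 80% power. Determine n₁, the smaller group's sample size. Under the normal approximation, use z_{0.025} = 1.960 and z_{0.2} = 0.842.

With allocation ratio k = n₂/n₁ = 1.5, Var(x̄₁−x̄₂) = σ²(1/n₁ + 1/(k·n₁)) = σ²·(k+1)/(k·n₁).
So n₁ = (1 + 1/k)·((z_{α/2} + z_β)/d)² = 1.667 × (2.802/0.91)².
n₁ = 1.667 × 9.48 = 15.8.
Round up: n₁ = 16, giving n₂ = 1.5 × 16 = 24.

n₁ = 16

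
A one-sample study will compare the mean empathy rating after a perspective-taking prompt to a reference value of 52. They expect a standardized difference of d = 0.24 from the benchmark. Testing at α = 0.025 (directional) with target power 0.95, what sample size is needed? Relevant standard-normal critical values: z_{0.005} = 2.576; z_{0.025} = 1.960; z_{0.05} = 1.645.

For a one-sample test: n = ((z_{α} + z_β) / d)².
z_{α} + z_β = 1.960 + 1.645 = 3.605.
n = (3.605 / 0.24)² = 15.021² = 225.63.
Round up.

n = 226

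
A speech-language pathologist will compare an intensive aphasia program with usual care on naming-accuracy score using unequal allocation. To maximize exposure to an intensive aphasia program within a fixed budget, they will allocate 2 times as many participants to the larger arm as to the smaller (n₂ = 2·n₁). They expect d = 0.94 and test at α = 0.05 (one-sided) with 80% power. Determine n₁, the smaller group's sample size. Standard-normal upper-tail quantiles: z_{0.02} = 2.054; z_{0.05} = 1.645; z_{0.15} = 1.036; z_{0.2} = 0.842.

n₁ = 11

With allocation ratio k = n₂/n₁ = 2, Var(x̄₁−x̄₂) = σ²(1/n₁ + 1/(k·n₁)) = σ²·(k+1)/(k·n₁).
So n₁ = (1 + 1/k)·((z_{α} + z_β)/d)² = 1.500 × (2.487/0.94)².
n₁ = 1.500 × 7.00 = 10.5.
Round up: n₁ = 11, giving n₂ = 2 × 11 = 22.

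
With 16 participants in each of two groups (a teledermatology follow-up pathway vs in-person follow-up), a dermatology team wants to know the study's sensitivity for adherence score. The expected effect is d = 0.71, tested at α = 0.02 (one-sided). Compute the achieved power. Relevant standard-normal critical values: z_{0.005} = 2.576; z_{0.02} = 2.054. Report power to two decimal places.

For two equal groups, power = Φ(d·√(n/2) − z_{α}).
d·√(n/2) = 0.71 × √(16/2) = 0.71 × 2.828 = 2.008.
z_β = 2.008 − 2.054 = -0.046.
Power = Φ(-0.046) = 0.482.

power ≈ 0.48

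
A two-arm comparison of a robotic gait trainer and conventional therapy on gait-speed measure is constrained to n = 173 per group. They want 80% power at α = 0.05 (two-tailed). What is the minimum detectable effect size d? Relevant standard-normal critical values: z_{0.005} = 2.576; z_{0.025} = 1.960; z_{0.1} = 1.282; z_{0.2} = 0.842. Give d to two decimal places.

d_min ≈ 0.30

For two independent groups of n = 173 each: d_min = (z_{α/2} + z_β)·√(2/n).
z-sum = 1.960 + 0.842 = 2.802.
d_min = 2.802 × √(2/173) = 2.802 × 0.1075 = 0.301.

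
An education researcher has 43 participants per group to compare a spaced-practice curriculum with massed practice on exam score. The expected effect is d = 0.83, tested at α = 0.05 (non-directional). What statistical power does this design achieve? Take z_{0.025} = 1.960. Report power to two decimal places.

power ≈ 0.97

For two equal groups, power = Φ(d·√(n/2) − z_{α/2}).
d·√(n/2) = 0.83 × √(43/2) = 0.83 × 4.637 = 3.849.
z_β = 3.849 − 1.960 = 1.889.
Power = Φ(1.889) = 0.971.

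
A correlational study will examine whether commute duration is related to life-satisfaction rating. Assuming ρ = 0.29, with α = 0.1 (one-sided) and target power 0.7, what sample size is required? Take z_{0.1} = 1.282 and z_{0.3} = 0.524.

n = 40

Fisher's z: C = ½·ln((1+r)/(1−r)) = ½·ln(1.8169) = 0.2986.
n = ((z_{α} + z_β)/C)² + 3.
(1.282 + 0.524) / 0.2986 = 1.806 / 0.2986 = 6.048.
n = 6.048² + 3 = 36.58 + 3 = 39.6.
Round up.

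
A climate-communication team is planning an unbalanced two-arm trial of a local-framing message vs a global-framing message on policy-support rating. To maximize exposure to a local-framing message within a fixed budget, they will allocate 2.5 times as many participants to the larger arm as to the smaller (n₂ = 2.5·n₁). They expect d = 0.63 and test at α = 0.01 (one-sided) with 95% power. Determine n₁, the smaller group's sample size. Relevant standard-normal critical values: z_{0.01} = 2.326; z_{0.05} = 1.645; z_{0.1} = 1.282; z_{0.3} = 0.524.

With allocation ratio k = n₂/n₁ = 2.5, Var(x̄₁−x̄₂) = σ²(1/n₁ + 1/(k·n₁)) = σ²·(k+1)/(k·n₁).
So n₁ = (1 + 1/k)·((z_{α} + z_β)/d)² = 1.400 × (3.971/0.63)².
n₁ = 1.400 × 39.73 = 55.6.
Round up: n₁ = 56, giving n₂ = 2.5 × 56 = 140.

n₁ = 56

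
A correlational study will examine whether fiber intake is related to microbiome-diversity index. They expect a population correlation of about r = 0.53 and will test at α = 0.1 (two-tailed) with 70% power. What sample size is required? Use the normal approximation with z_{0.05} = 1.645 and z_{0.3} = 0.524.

n = 17

Fisher's z: C = ½·ln((1+r)/(1−r)) = ½·ln(3.2553) = 0.5901.
n = ((z_{α/2} + z_β)/C)² + 3.
(1.645 + 0.524) / 0.5901 = 2.169 / 0.5901 = 3.676.
n = 3.676² + 3 = 13.51 + 3 = 16.5.
Round up.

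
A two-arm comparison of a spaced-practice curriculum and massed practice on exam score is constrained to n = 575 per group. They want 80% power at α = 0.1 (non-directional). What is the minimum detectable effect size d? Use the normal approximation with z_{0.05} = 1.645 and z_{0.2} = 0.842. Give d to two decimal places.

d_min ≈ 0.15

For two independent groups of n = 575 each: d_min = (z_{α/2} + z_β)·√(2/n).
z-sum = 1.645 + 0.842 = 2.487.
d_min = 2.487 × √(2/575) = 2.487 × 0.0590 = 0.147.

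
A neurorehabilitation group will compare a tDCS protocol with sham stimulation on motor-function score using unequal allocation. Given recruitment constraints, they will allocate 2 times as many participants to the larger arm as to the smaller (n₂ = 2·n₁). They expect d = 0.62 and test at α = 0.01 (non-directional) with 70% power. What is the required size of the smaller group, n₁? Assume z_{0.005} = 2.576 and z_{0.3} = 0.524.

With allocation ratio k = n₂/n₁ = 2, Var(x̄₁−x̄₂) = σ²(1/n₁ + 1/(k·n₁)) = σ²·(k+1)/(k·n₁).
So n₁ = (1 + 1/k)·((z_{α/2} + z_β)/d)² = 1.500 × (3.100/0.62)².
n₁ = 1.500 × 25.00 = 37.5.
Round up: n₁ = 38, giving n₂ = 2 × 38 = 76.

n₁ = 38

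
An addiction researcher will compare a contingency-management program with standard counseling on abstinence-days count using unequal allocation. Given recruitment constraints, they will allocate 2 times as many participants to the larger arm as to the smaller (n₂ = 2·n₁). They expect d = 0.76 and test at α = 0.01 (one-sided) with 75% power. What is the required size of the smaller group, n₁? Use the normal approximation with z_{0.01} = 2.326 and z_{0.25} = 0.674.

With allocation ratio k = n₂/n₁ = 2, Var(x̄₁−x̄₂) = σ²(1/n₁ + 1/(k·n₁)) = σ²·(k+1)/(k·n₁).
So n₁ = (1 + 1/k)·((z_{α} + z_β)/d)² = 1.500 × (3.000/0.76)².
n₁ = 1.500 × 15.58 = 23.4.
Round up: n₁ = 24, giving n₂ = 2 × 24 = 48.

n₁ = 24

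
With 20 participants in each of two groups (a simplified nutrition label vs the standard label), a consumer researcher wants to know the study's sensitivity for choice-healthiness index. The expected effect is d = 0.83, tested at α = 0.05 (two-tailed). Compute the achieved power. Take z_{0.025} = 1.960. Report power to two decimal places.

power ≈ 0.75

For two equal groups, power = Φ(d·√(n/2) − z_{α/2}).
d·√(n/2) = 0.83 × √(20/2) = 0.83 × 3.162 = 2.625.
z_β = 2.625 − 1.960 = 0.665.
Power = Φ(0.665) = 0.747.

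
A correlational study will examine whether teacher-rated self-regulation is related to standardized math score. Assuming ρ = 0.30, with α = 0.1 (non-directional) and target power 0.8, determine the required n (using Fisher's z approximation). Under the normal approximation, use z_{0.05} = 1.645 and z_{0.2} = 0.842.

Fisher's z: C = ½·ln((1+r)/(1−r)) = ½·ln(1.8571) = 0.3095.
n = ((z_{α/2} + z_β)/C)² + 3.
(1.645 + 0.842) / 0.3095 = 2.487 / 0.3095 = 8.036.
n = 8.036² + 3 = 64.57 + 3 = 67.6.
Round up.

n = 68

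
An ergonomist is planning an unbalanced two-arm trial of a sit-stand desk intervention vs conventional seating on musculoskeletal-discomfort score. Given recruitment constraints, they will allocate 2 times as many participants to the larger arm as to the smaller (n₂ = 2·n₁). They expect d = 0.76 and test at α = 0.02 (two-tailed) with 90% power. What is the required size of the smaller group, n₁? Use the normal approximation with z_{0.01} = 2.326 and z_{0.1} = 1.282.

n₁ = 34

With allocation ratio k = n₂/n₁ = 2, Var(x̄₁−x̄₂) = σ²(1/n₁ + 1/(k·n₁)) = σ²·(k+1)/(k·n₁).
So n₁ = (1 + 1/k)·((z_{α/2} + z_β)/d)² = 1.500 × (3.608/0.76)².
n₁ = 1.500 × 22.54 = 33.8.
Round up: n₁ = 34, giving n₂ = 2 × 34 = 68.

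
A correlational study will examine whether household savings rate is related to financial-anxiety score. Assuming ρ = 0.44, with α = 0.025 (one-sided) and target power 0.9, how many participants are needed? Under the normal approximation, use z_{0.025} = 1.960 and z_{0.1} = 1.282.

n = 51

Fisher's z: C = ½·ln((1+r)/(1−r)) = ½·ln(2.5714) = 0.4722.
n = ((z_{α} + z_β)/C)² + 3.
(1.960 + 1.282) / 0.4722 = 3.242 / 0.4722 = 6.866.
n = 6.866² + 3 = 47.14 + 3 = 50.1.
Round up.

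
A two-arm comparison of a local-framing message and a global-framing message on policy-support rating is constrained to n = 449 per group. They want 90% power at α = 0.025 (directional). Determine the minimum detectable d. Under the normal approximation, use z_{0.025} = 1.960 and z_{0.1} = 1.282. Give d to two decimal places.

For two independent groups of n = 449 each: d_min = (z_{α} + z_β)·√(2/n).
z-sum = 1.960 + 1.282 = 3.242.
d_min = 3.242 × √(2/449) = 3.242 × 0.0667 = 0.216.

d_min ≈ 0.22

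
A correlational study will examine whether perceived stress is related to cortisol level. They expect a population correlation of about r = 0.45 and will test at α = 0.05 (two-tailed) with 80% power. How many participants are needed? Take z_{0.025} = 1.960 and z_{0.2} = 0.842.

Fisher's z: C = ½·ln((1+r)/(1−r)) = ½·ln(2.6364) = 0.4847.
n = ((z_{α/2} + z_β)/C)² + 3.
(1.960 + 0.842) / 0.4847 = 2.802 / 0.4847 = 5.781.
n = 5.781² + 3 = 33.42 + 3 = 36.4.
Round up.

n = 37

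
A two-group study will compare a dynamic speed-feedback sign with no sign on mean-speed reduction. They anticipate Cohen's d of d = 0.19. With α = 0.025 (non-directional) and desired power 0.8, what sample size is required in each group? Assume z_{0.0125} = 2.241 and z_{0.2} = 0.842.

For two independent groups with equal n: n = 2·((z_{α/2} + z_β) / d)².
z_{α/2} + z_β = 2.241 + 0.842 = 3.083.
n = 2 × (3.083 / 0.19)² = 2 × 16.226² = 2 × 263.29 = 526.6.
Round up to the next whole participant.

n = 527 per group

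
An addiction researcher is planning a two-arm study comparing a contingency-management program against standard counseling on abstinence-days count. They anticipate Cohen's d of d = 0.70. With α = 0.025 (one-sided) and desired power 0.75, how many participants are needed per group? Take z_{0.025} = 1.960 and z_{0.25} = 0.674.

For two independent groups with equal n: n = 2·((z_{α} + z_β) / d)².
z_{α} + z_β = 1.960 + 0.674 = 2.634.
n = 2 × (2.634 / 0.70)² = 2 × 3.763² = 2 × 14.16 = 28.3.
Round up to the next whole participant.

n = 29 per group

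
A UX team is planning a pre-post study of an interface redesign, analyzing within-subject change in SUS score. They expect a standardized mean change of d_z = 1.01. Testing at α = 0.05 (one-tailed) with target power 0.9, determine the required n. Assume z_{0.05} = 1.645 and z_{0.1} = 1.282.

For a paired (one-sample on differences) test: n = ((z_{α} + z_β) / d)².
z_{α} + z_β = 1.645 + 1.282 = 2.927.
n = (2.927 / 1.01)² = 2.898² = 8.40.
Round up.

n = 9 pairs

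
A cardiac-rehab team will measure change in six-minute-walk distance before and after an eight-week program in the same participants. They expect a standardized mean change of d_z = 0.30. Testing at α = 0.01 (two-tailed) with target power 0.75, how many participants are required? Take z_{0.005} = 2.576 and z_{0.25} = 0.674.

n = 118 pairs

For a paired (one-sample on differences) test: n = ((z_{α/2} + z_β) / d)².
z_{α/2} + z_β = 2.576 + 0.674 = 3.250.
n = (3.250 / 0.30)² = 10.833² = 117.36.
Round up.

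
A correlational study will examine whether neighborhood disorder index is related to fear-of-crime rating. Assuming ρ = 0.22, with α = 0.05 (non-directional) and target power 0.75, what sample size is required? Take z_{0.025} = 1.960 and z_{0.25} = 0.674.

n = 142

Fisher's z: C = ½·ln((1+r)/(1−r)) = ½·ln(1.5641) = 0.2237.
n = ((z_{α/2} + z_β)/C)² + 3.
(1.960 + 0.674) / 0.2237 = 2.634 / 0.2237 = 11.775.
n = 11.775² + 3 = 138.64 + 3 = 141.6.
Round up.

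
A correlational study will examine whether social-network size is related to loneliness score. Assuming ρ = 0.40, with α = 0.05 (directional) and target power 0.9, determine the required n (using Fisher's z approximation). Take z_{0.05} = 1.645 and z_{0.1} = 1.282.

Fisher's z: C = ½·ln((1+r)/(1−r)) = ½·ln(2.3333) = 0.4236.
n = ((z_{α} + z_β)/C)² + 3.
(1.645 + 1.282) / 0.4236 = 2.927 / 0.4236 = 6.910.
n = 6.910² + 3 = 47.75 + 3 = 50.7.
Round up.

n = 51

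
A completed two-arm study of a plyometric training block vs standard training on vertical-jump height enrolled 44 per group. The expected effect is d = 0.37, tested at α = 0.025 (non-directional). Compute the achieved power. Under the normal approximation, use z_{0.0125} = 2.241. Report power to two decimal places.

power ≈ 0.31

For two equal groups, power = Φ(d·√(n/2) − z_{α/2}).
d·√(n/2) = 0.37 × √(44/2) = 0.37 × 4.690 = 1.735.
z_β = 1.735 − 2.241 = -0.506.
Power = Φ(-0.506) = 0.307.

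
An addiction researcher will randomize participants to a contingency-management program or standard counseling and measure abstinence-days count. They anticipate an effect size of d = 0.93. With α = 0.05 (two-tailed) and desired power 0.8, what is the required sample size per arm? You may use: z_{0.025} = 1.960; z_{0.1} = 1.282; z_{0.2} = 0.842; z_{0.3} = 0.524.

n = 19 per group

For two independent groups with equal n: n = 2·((z_{α/2} + z_β) / d)².
z_{α/2} + z_β = 1.960 + 0.842 = 2.802.
n = 2 × (2.802 / 0.93)² = 2 × 3.013² = 2 × 9.08 = 18.2.
Round up to the next whole participant.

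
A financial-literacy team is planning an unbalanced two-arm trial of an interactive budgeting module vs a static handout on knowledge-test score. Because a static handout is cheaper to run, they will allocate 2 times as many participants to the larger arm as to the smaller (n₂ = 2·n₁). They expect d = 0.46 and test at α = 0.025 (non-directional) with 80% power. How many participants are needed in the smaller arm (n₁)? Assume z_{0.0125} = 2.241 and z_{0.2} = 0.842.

n₁ = 68

With allocation ratio k = n₂/n₁ = 2, Var(x̄₁−x̄₂) = σ²(1/n₁ + 1/(k·n₁)) = σ²·(k+1)/(k·n₁).
So n₁ = (1 + 1/k)·((z_{α/2} + z_β)/d)² = 1.500 × (3.083/0.46)².
n₁ = 1.500 × 44.92 = 67.4.
Round up: n₁ = 68, giving n₂ = 2 × 68 = 136.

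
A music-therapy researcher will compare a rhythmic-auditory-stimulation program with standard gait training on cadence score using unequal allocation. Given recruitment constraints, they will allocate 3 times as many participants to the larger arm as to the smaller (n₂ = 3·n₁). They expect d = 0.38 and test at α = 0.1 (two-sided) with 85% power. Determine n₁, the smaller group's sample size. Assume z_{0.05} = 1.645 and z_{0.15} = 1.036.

n₁ = 67

With allocation ratio k = n₂/n₁ = 3, Var(x̄₁−x̄₂) = σ²(1/n₁ + 1/(k·n₁)) = σ²·(k+1)/(k·n₁).
So n₁ = (1 + 1/k)·((z_{α/2} + z_β)/d)² = 1.333 × (2.681/0.38)².
n₁ = 1.333 × 49.78 = 66.4.
Round up: n₁ = 67, giving n₂ = 3 × 67 = 201.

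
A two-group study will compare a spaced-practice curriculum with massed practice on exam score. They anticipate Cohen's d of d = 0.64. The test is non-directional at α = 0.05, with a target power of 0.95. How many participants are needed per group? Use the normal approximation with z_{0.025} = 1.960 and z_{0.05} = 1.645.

For two independent groups with equal n: n = 2·((z_{α/2} + z_β) / d)².
z_{α/2} + z_β = 1.960 + 1.645 = 3.605.
n = 2 × (3.605 / 0.64)² = 2 × 5.633² = 2 × 31.73 = 63.5.
Round up to the next whole participant.

n = 64 per group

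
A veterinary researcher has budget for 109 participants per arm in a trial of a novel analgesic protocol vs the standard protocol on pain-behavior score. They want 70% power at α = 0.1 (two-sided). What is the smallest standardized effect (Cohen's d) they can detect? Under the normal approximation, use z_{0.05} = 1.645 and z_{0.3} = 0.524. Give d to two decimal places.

For two independent groups of n = 109 each: d_min = (z_{α/2} + z_β)·√(2/n).
z-sum = 1.645 + 0.524 = 2.169.
d_min = 2.169 × √(2/109) = 2.169 × 0.1355 = 0.294.

d_min ≈ 0.29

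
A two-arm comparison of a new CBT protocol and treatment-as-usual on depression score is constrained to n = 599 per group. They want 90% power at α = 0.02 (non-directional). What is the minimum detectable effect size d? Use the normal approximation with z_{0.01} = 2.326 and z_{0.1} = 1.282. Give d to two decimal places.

d_min ≈ 0.21

For two independent groups of n = 599 each: d_min = (z_{α/2} + z_β)·√(2/n).
z-sum = 2.326 + 1.282 = 3.608.
d_min = 3.608 × √(2/599) = 3.608 × 0.0578 = 0.208.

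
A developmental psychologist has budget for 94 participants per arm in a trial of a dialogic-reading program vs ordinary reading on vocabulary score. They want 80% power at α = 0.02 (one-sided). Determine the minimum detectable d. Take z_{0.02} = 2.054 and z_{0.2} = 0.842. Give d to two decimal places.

For two independent groups of n = 94 each: d_min = (z_{α} + z_β)·√(2/n).
z-sum = 2.054 + 0.842 = 2.896.
d_min = 2.896 × √(2/94) = 2.896 × 0.1459 = 0.422.

d_min ≈ 0.42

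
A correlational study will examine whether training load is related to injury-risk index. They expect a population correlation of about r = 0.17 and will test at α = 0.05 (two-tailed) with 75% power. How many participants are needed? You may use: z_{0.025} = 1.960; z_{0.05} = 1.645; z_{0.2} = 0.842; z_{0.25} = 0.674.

n = 239

Fisher's z: C = ½·ln((1+r)/(1−r)) = ½·ln(1.4096) = 0.1717.
n = ((z_{α/2} + z_β)/C)² + 3.
(1.960 + 0.674) / 0.1717 = 2.634 / 0.1717 = 15.341.
n = 15.341² + 3 = 235.34 + 3 = 238.3.
Round up.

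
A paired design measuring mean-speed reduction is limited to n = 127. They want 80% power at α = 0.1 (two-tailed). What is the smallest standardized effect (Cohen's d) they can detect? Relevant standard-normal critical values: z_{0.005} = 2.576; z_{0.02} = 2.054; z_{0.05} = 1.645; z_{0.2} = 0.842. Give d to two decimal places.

For a single sample (or paired design) of n = 127: d_min = (z_{α/2} + z_β)/√n.
z-sum = 1.645 + 0.842 = 2.487.
d_min = 2.487 / √127 = 2.487 / 11.269 = 0.221.

d_min ≈ 0.22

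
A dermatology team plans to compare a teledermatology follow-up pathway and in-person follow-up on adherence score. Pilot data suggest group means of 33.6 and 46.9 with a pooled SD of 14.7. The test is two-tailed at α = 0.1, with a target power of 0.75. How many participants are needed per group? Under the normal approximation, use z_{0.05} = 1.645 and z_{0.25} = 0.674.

n = 14 per group

Cohen's d = |M₁ − M₂| / SD_pooled = |33.6 − 46.9| / 14.7 = 13.3 / 14.7 = 0.905.
For two independent groups with equal n: n = 2·((z_{α/2} + z_β) / d)².
z_{α/2} + z_β = 1.645 + 0.674 = 2.319.
n = 2 × (2.319 / 0.905)² = 2 × 2.562² = 2 × 6.57 = 13.1.
Round up to the next whole participant.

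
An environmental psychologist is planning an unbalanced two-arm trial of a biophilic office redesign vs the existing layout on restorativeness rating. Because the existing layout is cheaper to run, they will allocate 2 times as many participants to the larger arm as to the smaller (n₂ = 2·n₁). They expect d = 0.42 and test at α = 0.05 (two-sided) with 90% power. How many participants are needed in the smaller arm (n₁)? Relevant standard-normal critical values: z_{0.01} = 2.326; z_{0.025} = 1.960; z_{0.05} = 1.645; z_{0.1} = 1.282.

With allocation ratio k = n₂/n₁ = 2, Var(x̄₁−x̄₂) = σ²(1/n₁ + 1/(k·n₁)) = σ²·(k+1)/(k·n₁).
So n₁ = (1 + 1/k)·((z_{α/2} + z_β)/d)² = 1.500 × (3.242/0.42)².
n₁ = 1.500 × 59.58 = 89.4.
Round up: n₁ = 90, giving n₂ = 2 × 90 = 180.

n₁ = 90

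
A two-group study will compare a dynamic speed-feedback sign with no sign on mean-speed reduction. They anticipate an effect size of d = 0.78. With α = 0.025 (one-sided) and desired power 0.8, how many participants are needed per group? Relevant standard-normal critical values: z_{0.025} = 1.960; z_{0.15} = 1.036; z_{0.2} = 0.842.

For two independent groups with equal n: n = 2·((z_{α} + z_β) / d)².
z_{α} + z_β = 1.960 + 0.842 = 2.802.
n = 2 × (2.802 / 0.78)² = 2 × 3.592² = 2 × 12.90 = 25.8.
Round up to the next whole participant.

n = 26 per group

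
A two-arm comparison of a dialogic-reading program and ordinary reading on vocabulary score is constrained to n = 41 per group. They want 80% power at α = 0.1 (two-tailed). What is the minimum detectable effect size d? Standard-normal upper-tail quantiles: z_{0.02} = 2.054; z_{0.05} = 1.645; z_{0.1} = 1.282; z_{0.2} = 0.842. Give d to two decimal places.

For two independent groups of n = 41 each: d_min = (z_{α/2} + z_β)·√(2/n).
z-sum = 1.645 + 0.842 = 2.487.
d_min = 2.487 × √(2/41) = 2.487 × 0.2209 = 0.549.

d_min ≈ 0.55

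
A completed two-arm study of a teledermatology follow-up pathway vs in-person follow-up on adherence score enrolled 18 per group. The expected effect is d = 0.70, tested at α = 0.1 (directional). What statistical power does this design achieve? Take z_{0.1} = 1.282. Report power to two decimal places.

power ≈ 0.79

For two equal groups, power = Φ(d·√(n/2) − z_{α}).
d·√(n/2) = 0.70 × √(18/2) = 0.70 × 3.000 = 2.100.
z_β = 2.100 − 1.282 = 0.818.
Power = Φ(0.818) = 0.793.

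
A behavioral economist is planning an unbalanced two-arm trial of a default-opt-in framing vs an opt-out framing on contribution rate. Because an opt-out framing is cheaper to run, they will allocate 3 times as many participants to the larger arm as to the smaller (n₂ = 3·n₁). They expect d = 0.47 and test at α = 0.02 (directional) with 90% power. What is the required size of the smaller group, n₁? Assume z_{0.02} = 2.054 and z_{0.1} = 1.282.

n₁ = 68

With allocation ratio k = n₂/n₁ = 3, Var(x̄₁−x̄₂) = σ²(1/n₁ + 1/(k·n₁)) = σ²·(k+1)/(k·n₁).
So n₁ = (1 + 1/k)·((z_{α} + z_β)/d)² = 1.333 × (3.336/0.47)².
n₁ = 1.333 × 50.38 = 67.2.
Round up: n₁ = 68, giving n₂ = 3 × 68 = 204.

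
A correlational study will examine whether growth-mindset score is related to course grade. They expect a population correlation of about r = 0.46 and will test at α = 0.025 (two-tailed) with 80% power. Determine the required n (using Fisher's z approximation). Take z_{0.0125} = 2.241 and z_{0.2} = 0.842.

n = 42

Fisher's z: C = ½·ln((1+r)/(1−r)) = ½·ln(2.7037) = 0.4973.
n = ((z_{α/2} + z_β)/C)² + 3.
(2.241 + 0.842) / 0.4973 = 3.083 / 0.4973 = 6.199.
n = 6.199² + 3 = 38.43 + 3 = 41.4.
Round up.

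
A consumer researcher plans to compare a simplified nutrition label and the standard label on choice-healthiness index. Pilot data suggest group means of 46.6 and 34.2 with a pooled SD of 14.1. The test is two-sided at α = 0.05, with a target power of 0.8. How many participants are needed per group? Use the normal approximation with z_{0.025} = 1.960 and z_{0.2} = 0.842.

Cohen's d = |M₁ − M₂| / SD_pooled = |46.6 − 34.2| / 14.1 = 12.4 / 14.1 = 0.879.
For two independent groups with equal n: n = 2·((z_{α/2} + z_β) / d)².
z_{α/2} + z_β = 1.960 + 0.842 = 2.802.
n = 2 × (2.802 / 0.879)² = 2 × 3.188² = 2 × 10.16 = 20.3.
Round up to the next whole participant.

n = 21 per group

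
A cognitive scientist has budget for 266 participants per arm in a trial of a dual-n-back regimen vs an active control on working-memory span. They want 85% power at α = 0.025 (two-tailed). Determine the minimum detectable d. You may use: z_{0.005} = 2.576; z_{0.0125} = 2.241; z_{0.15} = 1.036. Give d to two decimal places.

For two independent groups of n = 266 each: d_min = (z_{α/2} + z_β)·√(2/n).
z-sum = 2.241 + 1.036 = 3.277.
d_min = 3.277 × √(2/266) = 3.277 × 0.0867 = 0.284.

d_min ≈ 0.28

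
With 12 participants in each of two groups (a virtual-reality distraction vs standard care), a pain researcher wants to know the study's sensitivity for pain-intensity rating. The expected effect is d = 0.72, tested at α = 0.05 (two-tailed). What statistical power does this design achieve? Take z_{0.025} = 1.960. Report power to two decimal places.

For two equal groups, power = Φ(d·√(n/2) − z_{α/2}).
d·√(n/2) = 0.72 × √(12/2) = 0.72 × 2.449 = 1.764.
z_β = 1.764 − 1.960 = -0.196.
Power = Φ(-0.196) = 0.422.

power ≈ 0.42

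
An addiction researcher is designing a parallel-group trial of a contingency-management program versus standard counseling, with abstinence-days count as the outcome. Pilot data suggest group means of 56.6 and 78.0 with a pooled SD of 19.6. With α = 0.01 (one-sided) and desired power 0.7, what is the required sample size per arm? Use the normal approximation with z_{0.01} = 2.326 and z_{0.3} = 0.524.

n = 14 per group

Cohen's d = |M₁ − M₂| / SD_pooled = |56.6 − 78.0| / 19.6 = 21.4 / 19.6 = 1.092.
For two independent groups with equal n: n = 2·((z_{α} + z_β) / d)².
z_{α} + z_β = 2.326 + 0.524 = 2.850.
n = 2 × (2.850 / 1.092)² = 2 × 2.610² = 2 × 6.81 = 13.6.
Round up to the next whole participant.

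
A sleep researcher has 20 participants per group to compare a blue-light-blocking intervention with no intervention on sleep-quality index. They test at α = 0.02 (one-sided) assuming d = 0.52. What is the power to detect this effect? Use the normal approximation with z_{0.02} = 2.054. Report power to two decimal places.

For two equal groups, power = Φ(d·√(n/2) − z_{α}).
d·√(n/2) = 0.52 × √(20/2) = 0.52 × 3.162 = 1.644.
z_β = 1.644 − 2.054 = -0.410.
Power = Φ(-0.410) = 0.341.

power ≈ 0.34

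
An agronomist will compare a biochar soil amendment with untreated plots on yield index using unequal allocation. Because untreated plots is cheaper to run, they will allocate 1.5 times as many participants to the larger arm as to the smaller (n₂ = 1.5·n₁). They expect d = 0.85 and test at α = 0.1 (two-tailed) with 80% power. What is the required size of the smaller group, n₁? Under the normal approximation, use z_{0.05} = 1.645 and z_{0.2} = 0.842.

n₁ = 15

With allocation ratio k = n₂/n₁ = 1.5, Var(x̄₁−x̄₂) = σ²(1/n₁ + 1/(k·n₁)) = σ²·(k+1)/(k·n₁).
So n₁ = (1 + 1/k)·((z_{α/2} + z_β)/d)² = 1.667 × (2.487/0.85)².
n₁ = 1.667 × 8.56 = 14.3.
Round up: n₁ = 15, giving n₂ = ⌈1.5 × 15⌉ = ⌈22.5⌉ = 23.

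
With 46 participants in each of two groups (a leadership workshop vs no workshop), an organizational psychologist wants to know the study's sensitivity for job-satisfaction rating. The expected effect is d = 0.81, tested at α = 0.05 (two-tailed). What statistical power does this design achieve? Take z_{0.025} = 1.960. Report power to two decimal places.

For two equal groups, power = Φ(d·√(n/2) − z_{α/2}).
d·√(n/2) = 0.81 × √(46/2) = 0.81 × 4.796 = 3.885.
z_β = 3.885 − 1.960 = 1.925.
Power = Φ(1.925) = 0.973.

power ≈ 0.97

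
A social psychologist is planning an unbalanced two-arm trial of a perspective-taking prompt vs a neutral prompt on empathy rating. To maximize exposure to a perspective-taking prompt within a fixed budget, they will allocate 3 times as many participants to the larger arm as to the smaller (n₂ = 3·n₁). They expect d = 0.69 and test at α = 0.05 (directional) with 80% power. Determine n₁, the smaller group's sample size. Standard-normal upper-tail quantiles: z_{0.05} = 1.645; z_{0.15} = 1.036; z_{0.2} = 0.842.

With allocation ratio k = n₂/n₁ = 3, Var(x̄₁−x̄₂) = σ²(1/n₁ + 1/(k·n₁)) = σ²·(k+1)/(k·n₁).
So n₁ = (1 + 1/k)·((z_{α} + z_β)/d)² = 1.333 × (2.487/0.69)².
n₁ = 1.333 × 12.99 = 17.3.
Round up: n₁ = 18, giving n₂ = 3 × 18 = 54.

n₁ = 18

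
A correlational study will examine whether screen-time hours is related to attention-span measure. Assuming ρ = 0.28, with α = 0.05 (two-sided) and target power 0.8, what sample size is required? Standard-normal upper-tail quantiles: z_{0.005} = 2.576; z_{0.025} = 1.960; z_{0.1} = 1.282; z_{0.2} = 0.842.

n = 98

Fisher's z: C = ½·ln((1+r)/(1−r)) = ½·ln(1.7778) = 0.2877.
n = ((z_{α/2} + z_β)/C)² + 3.
(1.960 + 0.842) / 0.2877 = 2.802 / 0.2877 = 9.739.
n = 9.739² + 3 = 94.85 + 3 = 97.9.
Round up.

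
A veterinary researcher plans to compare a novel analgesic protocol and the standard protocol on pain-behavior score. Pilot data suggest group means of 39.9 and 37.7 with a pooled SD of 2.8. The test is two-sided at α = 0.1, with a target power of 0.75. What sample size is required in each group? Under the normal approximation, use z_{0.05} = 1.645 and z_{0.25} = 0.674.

n = 18 per group

Cohen's d = |M₁ − M₂| / SD_pooled = |39.9 − 37.7| / 2.8 = 2.2 / 2.8 = 0.786.
For two independent groups with equal n: n = 2·((z_{α/2} + z_β) / d)².
z_{α/2} + z_β = 1.645 + 0.674 = 2.319.
n = 2 × (2.319 / 0.786)² = 2 × 2.950² = 2 × 8.70 = 17.4.
Round up to the next whole participant.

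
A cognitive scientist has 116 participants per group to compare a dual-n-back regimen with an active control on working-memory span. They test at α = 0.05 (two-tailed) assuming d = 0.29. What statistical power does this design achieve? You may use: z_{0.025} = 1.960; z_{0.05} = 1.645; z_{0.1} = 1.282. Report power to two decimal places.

For two equal groups, power = Φ(d·√(n/2) − z_{α/2}).
d·√(n/2) = 0.29 × √(116/2) = 0.29 × 7.616 = 2.209.
z_β = 2.209 − 1.960 = 0.249.
Power = Φ(0.249) = 0.598.

power ≈ 0.60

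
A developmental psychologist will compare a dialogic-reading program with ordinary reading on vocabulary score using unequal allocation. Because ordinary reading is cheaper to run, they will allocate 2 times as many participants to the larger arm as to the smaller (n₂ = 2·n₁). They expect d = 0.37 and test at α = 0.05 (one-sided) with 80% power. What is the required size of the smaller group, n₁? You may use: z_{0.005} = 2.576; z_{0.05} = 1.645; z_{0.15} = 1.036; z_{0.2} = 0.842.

With allocation ratio k = n₂/n₁ = 2, Var(x̄₁−x̄₂) = σ²(1/n₁ + 1/(k·n₁)) = σ²·(k+1)/(k·n₁).
So n₁ = (1 + 1/k)·((z_{α} + z_β)/d)² = 1.500 × (2.487/0.37)².
n₁ = 1.500 × 45.18 = 67.8.
Round up: n₁ = 68, giving n₂ = 2 × 68 = 136.

n₁ = 68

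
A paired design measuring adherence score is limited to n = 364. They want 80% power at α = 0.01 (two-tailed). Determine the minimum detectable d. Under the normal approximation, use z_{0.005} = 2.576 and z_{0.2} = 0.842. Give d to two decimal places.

For a single sample (or paired design) of n = 364: d_min = (z_{α/2} + z_β)/√n.
z-sum = 2.576 + 0.842 = 3.418.
d_min = 3.418 / √364 = 3.418 / 19.079 = 0.179.

d_min ≈ 0.18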